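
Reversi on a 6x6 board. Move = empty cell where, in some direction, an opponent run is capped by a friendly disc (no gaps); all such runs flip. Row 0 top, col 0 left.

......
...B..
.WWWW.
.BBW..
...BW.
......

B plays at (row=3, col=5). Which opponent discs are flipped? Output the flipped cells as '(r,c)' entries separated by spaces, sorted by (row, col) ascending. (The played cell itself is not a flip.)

Dir NW: opp run (2,4) capped by B -> flip
Dir N: first cell '.' (not opp) -> no flip
Dir NE: edge -> no flip
Dir W: first cell '.' (not opp) -> no flip
Dir E: edge -> no flip
Dir SW: opp run (4,4), next='.' -> no flip
Dir S: first cell '.' (not opp) -> no flip
Dir SE: edge -> no flip

Answer: (2,4)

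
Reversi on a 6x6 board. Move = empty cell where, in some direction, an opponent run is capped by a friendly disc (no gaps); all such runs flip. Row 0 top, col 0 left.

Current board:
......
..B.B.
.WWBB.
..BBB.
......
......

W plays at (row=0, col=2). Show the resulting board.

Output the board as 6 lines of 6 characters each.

Answer: ..W...
..W.B.
.WWBB.
..BBB.
......
......

Derivation:
Place W at (0,2); scan 8 dirs for brackets.
Dir NW: edge -> no flip
Dir N: edge -> no flip
Dir NE: edge -> no flip
Dir W: first cell '.' (not opp) -> no flip
Dir E: first cell '.' (not opp) -> no flip
Dir SW: first cell '.' (not opp) -> no flip
Dir S: opp run (1,2) capped by W -> flip
Dir SE: first cell '.' (not opp) -> no flip
All flips: (1,2)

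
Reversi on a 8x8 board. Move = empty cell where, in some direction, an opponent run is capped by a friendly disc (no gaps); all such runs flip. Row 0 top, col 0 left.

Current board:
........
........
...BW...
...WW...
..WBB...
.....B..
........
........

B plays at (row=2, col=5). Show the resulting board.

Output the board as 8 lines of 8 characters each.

Place B at (2,5); scan 8 dirs for brackets.
Dir NW: first cell '.' (not opp) -> no flip
Dir N: first cell '.' (not opp) -> no flip
Dir NE: first cell '.' (not opp) -> no flip
Dir W: opp run (2,4) capped by B -> flip
Dir E: first cell '.' (not opp) -> no flip
Dir SW: opp run (3,4) capped by B -> flip
Dir S: first cell '.' (not opp) -> no flip
Dir SE: first cell '.' (not opp) -> no flip
All flips: (2,4) (3,4)

Answer: ........
........
...BBB..
...WB...
..WBB...
.....B..
........
........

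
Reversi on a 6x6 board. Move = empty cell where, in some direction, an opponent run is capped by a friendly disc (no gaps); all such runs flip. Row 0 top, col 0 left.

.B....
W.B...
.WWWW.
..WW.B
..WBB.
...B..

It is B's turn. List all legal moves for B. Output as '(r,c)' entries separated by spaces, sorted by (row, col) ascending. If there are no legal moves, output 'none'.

Answer: (1,1) (1,3) (3,0) (3,1) (3,4) (4,1) (5,2)

Derivation:
(0,0): no bracket -> illegal
(1,1): flips 2 -> legal
(1,3): flips 3 -> legal
(1,4): no bracket -> illegal
(1,5): no bracket -> illegal
(2,0): no bracket -> illegal
(2,5): no bracket -> illegal
(3,0): flips 1 -> legal
(3,1): flips 1 -> legal
(3,4): flips 1 -> legal
(4,1): flips 1 -> legal
(5,1): no bracket -> illegal
(5,2): flips 3 -> legal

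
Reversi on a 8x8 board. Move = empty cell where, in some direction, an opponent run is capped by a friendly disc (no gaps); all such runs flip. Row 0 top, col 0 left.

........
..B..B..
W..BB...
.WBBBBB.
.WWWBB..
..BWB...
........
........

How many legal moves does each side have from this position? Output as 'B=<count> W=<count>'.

-- B to move --
(1,0): no bracket -> illegal
(1,1): no bracket -> illegal
(2,1): no bracket -> illegal
(2,2): no bracket -> illegal
(3,0): flips 2 -> legal
(4,0): flips 3 -> legal
(5,0): flips 1 -> legal
(5,1): flips 1 -> legal
(6,2): flips 1 -> legal
(6,3): flips 2 -> legal
(6,4): no bracket -> illegal
B mobility = 6
-- W to move --
(0,1): no bracket -> illegal
(0,2): no bracket -> illegal
(0,3): no bracket -> illegal
(0,4): no bracket -> illegal
(0,5): no bracket -> illegal
(0,6): flips 3 -> legal
(1,1): no bracket -> illegal
(1,3): flips 2 -> legal
(1,4): flips 2 -> legal
(1,6): no bracket -> illegal
(2,1): flips 1 -> legal
(2,2): flips 1 -> legal
(2,5): flips 1 -> legal
(2,6): flips 2 -> legal
(2,7): no bracket -> illegal
(3,7): flips 5 -> legal
(4,6): flips 2 -> legal
(4,7): no bracket -> illegal
(5,1): flips 1 -> legal
(5,5): flips 1 -> legal
(5,6): no bracket -> illegal
(6,1): flips 1 -> legal
(6,2): flips 1 -> legal
(6,3): flips 1 -> legal
(6,4): no bracket -> illegal
(6,5): flips 1 -> legal
W mobility = 15

Answer: B=6 W=15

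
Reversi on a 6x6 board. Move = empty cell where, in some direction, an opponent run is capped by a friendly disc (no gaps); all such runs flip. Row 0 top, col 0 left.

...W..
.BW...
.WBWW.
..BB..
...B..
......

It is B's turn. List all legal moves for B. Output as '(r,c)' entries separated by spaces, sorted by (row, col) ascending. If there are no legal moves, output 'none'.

(0,1): no bracket -> illegal
(0,2): flips 1 -> legal
(0,4): no bracket -> illegal
(1,0): flips 1 -> legal
(1,3): flips 2 -> legal
(1,4): flips 1 -> legal
(1,5): flips 1 -> legal
(2,0): flips 1 -> legal
(2,5): flips 2 -> legal
(3,0): no bracket -> illegal
(3,1): flips 1 -> legal
(3,4): no bracket -> illegal
(3,5): no bracket -> illegal

Answer: (0,2) (1,0) (1,3) (1,4) (1,5) (2,0) (2,5) (3,1)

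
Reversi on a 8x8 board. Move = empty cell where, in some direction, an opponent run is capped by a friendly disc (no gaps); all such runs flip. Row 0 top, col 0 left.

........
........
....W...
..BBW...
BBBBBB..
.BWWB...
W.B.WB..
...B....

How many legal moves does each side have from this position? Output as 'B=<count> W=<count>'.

Answer: B=10 W=11

Derivation:
-- B to move --
(1,3): no bracket -> illegal
(1,4): flips 2 -> legal
(1,5): flips 1 -> legal
(2,3): flips 1 -> legal
(2,5): flips 1 -> legal
(3,5): flips 1 -> legal
(5,0): no bracket -> illegal
(5,5): flips 1 -> legal
(6,1): flips 1 -> legal
(6,3): flips 3 -> legal
(7,0): no bracket -> illegal
(7,1): no bracket -> illegal
(7,4): flips 1 -> legal
(7,5): flips 2 -> legal
B mobility = 10
-- W to move --
(2,1): no bracket -> illegal
(2,2): flips 2 -> legal
(2,3): flips 2 -> legal
(3,0): flips 1 -> legal
(3,1): flips 3 -> legal
(3,5): flips 1 -> legal
(3,6): no bracket -> illegal
(4,6): no bracket -> illegal
(5,0): flips 1 -> legal
(5,5): flips 1 -> legal
(5,6): flips 1 -> legal
(6,1): no bracket -> illegal
(6,3): no bracket -> illegal
(6,6): flips 1 -> legal
(7,1): flips 1 -> legal
(7,2): flips 1 -> legal
(7,4): no bracket -> illegal
(7,5): no bracket -> illegal
(7,6): no bracket -> illegal
W mobility = 11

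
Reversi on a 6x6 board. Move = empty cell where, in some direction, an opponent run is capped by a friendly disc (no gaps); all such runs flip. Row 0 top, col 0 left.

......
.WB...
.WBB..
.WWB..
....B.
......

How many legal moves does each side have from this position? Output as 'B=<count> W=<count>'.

-- B to move --
(0,0): flips 1 -> legal
(0,1): no bracket -> illegal
(0,2): no bracket -> illegal
(1,0): flips 1 -> legal
(2,0): flips 1 -> legal
(3,0): flips 3 -> legal
(4,0): flips 1 -> legal
(4,1): flips 1 -> legal
(4,2): flips 1 -> legal
(4,3): no bracket -> illegal
B mobility = 7
-- W to move --
(0,1): no bracket -> illegal
(0,2): flips 2 -> legal
(0,3): flips 1 -> legal
(1,3): flips 2 -> legal
(1,4): flips 1 -> legal
(2,4): flips 2 -> legal
(3,4): flips 1 -> legal
(3,5): no bracket -> illegal
(4,2): no bracket -> illegal
(4,3): no bracket -> illegal
(4,5): no bracket -> illegal
(5,3): no bracket -> illegal
(5,4): no bracket -> illegal
(5,5): flips 3 -> legal
W mobility = 7

Answer: B=7 W=7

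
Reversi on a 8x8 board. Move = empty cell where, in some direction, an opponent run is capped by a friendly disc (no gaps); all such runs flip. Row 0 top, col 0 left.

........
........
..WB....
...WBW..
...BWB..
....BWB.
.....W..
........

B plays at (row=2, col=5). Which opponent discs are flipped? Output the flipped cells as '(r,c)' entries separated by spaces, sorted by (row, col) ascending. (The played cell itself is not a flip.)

Answer: (3,5)

Derivation:
Dir NW: first cell '.' (not opp) -> no flip
Dir N: first cell '.' (not opp) -> no flip
Dir NE: first cell '.' (not opp) -> no flip
Dir W: first cell '.' (not opp) -> no flip
Dir E: first cell '.' (not opp) -> no flip
Dir SW: first cell 'B' (not opp) -> no flip
Dir S: opp run (3,5) capped by B -> flip
Dir SE: first cell '.' (not opp) -> no flip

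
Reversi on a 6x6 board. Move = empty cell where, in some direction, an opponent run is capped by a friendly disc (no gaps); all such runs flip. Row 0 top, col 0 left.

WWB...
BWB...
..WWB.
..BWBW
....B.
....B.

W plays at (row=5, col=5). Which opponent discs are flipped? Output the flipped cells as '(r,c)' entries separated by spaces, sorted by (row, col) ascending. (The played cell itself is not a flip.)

Dir NW: opp run (4,4) capped by W -> flip
Dir N: first cell '.' (not opp) -> no flip
Dir NE: edge -> no flip
Dir W: opp run (5,4), next='.' -> no flip
Dir E: edge -> no flip
Dir SW: edge -> no flip
Dir S: edge -> no flip
Dir SE: edge -> no flip

Answer: (4,4)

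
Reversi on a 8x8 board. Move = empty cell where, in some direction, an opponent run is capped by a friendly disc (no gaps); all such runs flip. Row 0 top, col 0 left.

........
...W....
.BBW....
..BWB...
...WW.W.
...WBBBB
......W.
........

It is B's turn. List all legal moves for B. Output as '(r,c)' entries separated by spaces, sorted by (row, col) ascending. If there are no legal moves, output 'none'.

(0,2): no bracket -> illegal
(0,3): no bracket -> illegal
(0,4): flips 1 -> legal
(1,2): flips 1 -> legal
(1,4): flips 1 -> legal
(2,4): flips 1 -> legal
(3,5): flips 1 -> legal
(3,6): flips 1 -> legal
(3,7): flips 1 -> legal
(4,2): no bracket -> illegal
(4,5): no bracket -> illegal
(4,7): no bracket -> illegal
(5,2): flips 2 -> legal
(6,2): no bracket -> illegal
(6,3): no bracket -> illegal
(6,4): no bracket -> illegal
(6,5): no bracket -> illegal
(6,7): no bracket -> illegal
(7,5): flips 1 -> legal
(7,6): flips 1 -> legal
(7,7): flips 1 -> legal

Answer: (0,4) (1,2) (1,4) (2,4) (3,5) (3,6) (3,7) (5,2) (7,5) (7,6) (7,7)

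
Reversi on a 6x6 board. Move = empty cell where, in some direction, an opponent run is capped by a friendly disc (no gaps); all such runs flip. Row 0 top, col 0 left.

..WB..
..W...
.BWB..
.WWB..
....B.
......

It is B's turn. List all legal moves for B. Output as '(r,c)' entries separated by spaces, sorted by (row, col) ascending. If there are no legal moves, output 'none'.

(0,1): flips 2 -> legal
(1,1): flips 1 -> legal
(1,3): no bracket -> illegal
(2,0): no bracket -> illegal
(3,0): flips 2 -> legal
(4,0): no bracket -> illegal
(4,1): flips 2 -> legal
(4,2): no bracket -> illegal
(4,3): flips 1 -> legal

Answer: (0,1) (1,1) (3,0) (4,1) (4,3)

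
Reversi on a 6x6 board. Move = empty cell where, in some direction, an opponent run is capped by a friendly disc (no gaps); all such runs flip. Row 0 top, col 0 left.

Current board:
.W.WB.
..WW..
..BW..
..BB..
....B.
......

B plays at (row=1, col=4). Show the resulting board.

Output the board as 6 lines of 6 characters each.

Answer: .W.WB.
..WWB.
..BB..
..BB..
....B.
......

Derivation:
Place B at (1,4); scan 8 dirs for brackets.
Dir NW: opp run (0,3), next=edge -> no flip
Dir N: first cell 'B' (not opp) -> no flip
Dir NE: first cell '.' (not opp) -> no flip
Dir W: opp run (1,3) (1,2), next='.' -> no flip
Dir E: first cell '.' (not opp) -> no flip
Dir SW: opp run (2,3) capped by B -> flip
Dir S: first cell '.' (not opp) -> no flip
Dir SE: first cell '.' (not opp) -> no flip
All flips: (2,3)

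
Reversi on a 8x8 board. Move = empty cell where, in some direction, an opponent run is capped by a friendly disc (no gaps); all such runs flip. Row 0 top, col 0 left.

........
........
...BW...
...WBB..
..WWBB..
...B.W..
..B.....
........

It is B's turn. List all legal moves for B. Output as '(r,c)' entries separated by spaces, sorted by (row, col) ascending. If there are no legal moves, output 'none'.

Answer: (1,3) (1,4) (2,2) (2,5) (3,1) (3,2) (4,1) (5,2) (6,5) (6,6)

Derivation:
(1,3): flips 1 -> legal
(1,4): flips 1 -> legal
(1,5): no bracket -> illegal
(2,2): flips 1 -> legal
(2,5): flips 1 -> legal
(3,1): flips 1 -> legal
(3,2): flips 1 -> legal
(4,1): flips 2 -> legal
(4,6): no bracket -> illegal
(5,1): no bracket -> illegal
(5,2): flips 1 -> legal
(5,4): no bracket -> illegal
(5,6): no bracket -> illegal
(6,4): no bracket -> illegal
(6,5): flips 1 -> legal
(6,6): flips 1 -> legal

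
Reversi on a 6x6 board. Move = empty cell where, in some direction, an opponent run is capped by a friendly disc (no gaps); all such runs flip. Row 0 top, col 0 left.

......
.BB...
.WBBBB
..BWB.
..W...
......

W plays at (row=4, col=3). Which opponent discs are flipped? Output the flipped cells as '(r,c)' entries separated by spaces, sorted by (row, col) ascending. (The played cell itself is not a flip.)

Answer: (3,2)

Derivation:
Dir NW: opp run (3,2) capped by W -> flip
Dir N: first cell 'W' (not opp) -> no flip
Dir NE: opp run (3,4) (2,5), next=edge -> no flip
Dir W: first cell 'W' (not opp) -> no flip
Dir E: first cell '.' (not opp) -> no flip
Dir SW: first cell '.' (not opp) -> no flip
Dir S: first cell '.' (not opp) -> no flip
Dir SE: first cell '.' (not opp) -> no flip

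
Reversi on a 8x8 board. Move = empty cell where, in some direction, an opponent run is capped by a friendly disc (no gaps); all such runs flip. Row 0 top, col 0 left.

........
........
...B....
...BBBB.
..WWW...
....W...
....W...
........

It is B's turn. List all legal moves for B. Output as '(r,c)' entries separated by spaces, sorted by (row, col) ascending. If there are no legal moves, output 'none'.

(3,1): no bracket -> illegal
(3,2): no bracket -> illegal
(4,1): no bracket -> illegal
(4,5): no bracket -> illegal
(5,1): flips 1 -> legal
(5,2): flips 1 -> legal
(5,3): flips 2 -> legal
(5,5): flips 1 -> legal
(6,3): no bracket -> illegal
(6,5): no bracket -> illegal
(7,3): no bracket -> illegal
(7,4): flips 3 -> legal
(7,5): no bracket -> illegal

Answer: (5,1) (5,2) (5,3) (5,5) (7,4)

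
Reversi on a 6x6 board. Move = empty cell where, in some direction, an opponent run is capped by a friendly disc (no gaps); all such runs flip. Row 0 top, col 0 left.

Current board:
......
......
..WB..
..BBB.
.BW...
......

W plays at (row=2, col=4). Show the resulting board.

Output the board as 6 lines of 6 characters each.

Answer: ......
......
..WWW.
..BWB.
.BW...
......

Derivation:
Place W at (2,4); scan 8 dirs for brackets.
Dir NW: first cell '.' (not opp) -> no flip
Dir N: first cell '.' (not opp) -> no flip
Dir NE: first cell '.' (not opp) -> no flip
Dir W: opp run (2,3) capped by W -> flip
Dir E: first cell '.' (not opp) -> no flip
Dir SW: opp run (3,3) capped by W -> flip
Dir S: opp run (3,4), next='.' -> no flip
Dir SE: first cell '.' (not opp) -> no flip
All flips: (2,3) (3,3)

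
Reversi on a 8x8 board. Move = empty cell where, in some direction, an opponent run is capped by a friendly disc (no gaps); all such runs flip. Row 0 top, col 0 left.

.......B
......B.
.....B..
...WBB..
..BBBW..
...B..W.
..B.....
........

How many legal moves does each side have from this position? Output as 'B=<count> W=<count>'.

-- B to move --
(2,2): flips 1 -> legal
(2,3): flips 1 -> legal
(2,4): flips 1 -> legal
(3,2): flips 1 -> legal
(3,6): no bracket -> illegal
(4,6): flips 1 -> legal
(4,7): no bracket -> illegal
(5,4): no bracket -> illegal
(5,5): flips 1 -> legal
(5,7): no bracket -> illegal
(6,5): no bracket -> illegal
(6,6): no bracket -> illegal
(6,7): flips 2 -> legal
B mobility = 7
-- W to move --
(0,5): no bracket -> illegal
(0,6): no bracket -> illegal
(1,4): no bracket -> illegal
(1,5): flips 2 -> legal
(1,7): no bracket -> illegal
(2,3): flips 1 -> legal
(2,4): no bracket -> illegal
(2,6): no bracket -> illegal
(2,7): no bracket -> illegal
(3,1): no bracket -> illegal
(3,2): no bracket -> illegal
(3,6): flips 2 -> legal
(4,1): flips 3 -> legal
(4,6): no bracket -> illegal
(5,1): flips 1 -> legal
(5,2): no bracket -> illegal
(5,4): no bracket -> illegal
(5,5): flips 1 -> legal
(6,1): no bracket -> illegal
(6,3): flips 2 -> legal
(6,4): no bracket -> illegal
(7,1): no bracket -> illegal
(7,2): no bracket -> illegal
(7,3): no bracket -> illegal
W mobility = 7

Answer: B=7 W=7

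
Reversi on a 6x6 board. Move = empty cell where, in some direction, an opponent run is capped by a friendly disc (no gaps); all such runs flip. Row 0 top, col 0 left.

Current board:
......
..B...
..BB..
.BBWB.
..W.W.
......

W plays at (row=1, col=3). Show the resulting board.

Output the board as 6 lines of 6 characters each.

Place W at (1,3); scan 8 dirs for brackets.
Dir NW: first cell '.' (not opp) -> no flip
Dir N: first cell '.' (not opp) -> no flip
Dir NE: first cell '.' (not opp) -> no flip
Dir W: opp run (1,2), next='.' -> no flip
Dir E: first cell '.' (not opp) -> no flip
Dir SW: opp run (2,2) (3,1), next='.' -> no flip
Dir S: opp run (2,3) capped by W -> flip
Dir SE: first cell '.' (not opp) -> no flip
All flips: (2,3)

Answer: ......
..BW..
..BW..
.BBWB.
..W.W.
......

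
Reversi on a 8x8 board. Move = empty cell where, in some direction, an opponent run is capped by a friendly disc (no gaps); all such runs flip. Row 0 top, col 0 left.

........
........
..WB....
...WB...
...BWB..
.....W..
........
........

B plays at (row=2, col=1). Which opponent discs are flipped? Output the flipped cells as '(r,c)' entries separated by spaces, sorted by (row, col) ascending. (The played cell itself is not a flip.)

Dir NW: first cell '.' (not opp) -> no flip
Dir N: first cell '.' (not opp) -> no flip
Dir NE: first cell '.' (not opp) -> no flip
Dir W: first cell '.' (not opp) -> no flip
Dir E: opp run (2,2) capped by B -> flip
Dir SW: first cell '.' (not opp) -> no flip
Dir S: first cell '.' (not opp) -> no flip
Dir SE: first cell '.' (not opp) -> no flip

Answer: (2,2)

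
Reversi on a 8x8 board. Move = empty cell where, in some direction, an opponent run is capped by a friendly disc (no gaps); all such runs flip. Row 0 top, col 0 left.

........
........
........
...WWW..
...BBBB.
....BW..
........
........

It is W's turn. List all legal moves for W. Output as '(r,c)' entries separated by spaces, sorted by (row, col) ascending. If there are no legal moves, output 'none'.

(3,2): no bracket -> illegal
(3,6): no bracket -> illegal
(3,7): flips 1 -> legal
(4,2): no bracket -> illegal
(4,7): no bracket -> illegal
(5,2): flips 1 -> legal
(5,3): flips 3 -> legal
(5,6): flips 1 -> legal
(5,7): flips 1 -> legal
(6,3): no bracket -> illegal
(6,4): flips 2 -> legal
(6,5): no bracket -> illegal

Answer: (3,7) (5,2) (5,3) (5,6) (5,7) (6,4)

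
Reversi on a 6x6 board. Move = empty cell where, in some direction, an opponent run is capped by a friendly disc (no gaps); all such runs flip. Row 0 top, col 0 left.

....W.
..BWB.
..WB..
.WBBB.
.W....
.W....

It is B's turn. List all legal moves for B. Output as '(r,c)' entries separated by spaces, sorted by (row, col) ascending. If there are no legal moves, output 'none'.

(0,2): no bracket -> illegal
(0,3): flips 1 -> legal
(0,5): no bracket -> illegal
(1,1): flips 1 -> legal
(1,5): no bracket -> illegal
(2,0): no bracket -> illegal
(2,1): flips 1 -> legal
(2,4): no bracket -> illegal
(3,0): flips 1 -> legal
(4,0): no bracket -> illegal
(4,2): no bracket -> illegal
(5,0): flips 1 -> legal
(5,2): no bracket -> illegal

Answer: (0,3) (1,1) (2,1) (3,0) (5,0)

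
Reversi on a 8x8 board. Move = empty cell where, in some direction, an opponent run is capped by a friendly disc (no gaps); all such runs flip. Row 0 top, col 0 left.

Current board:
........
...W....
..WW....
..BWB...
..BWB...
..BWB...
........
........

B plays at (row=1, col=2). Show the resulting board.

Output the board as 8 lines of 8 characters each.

Place B at (1,2); scan 8 dirs for brackets.
Dir NW: first cell '.' (not opp) -> no flip
Dir N: first cell '.' (not opp) -> no flip
Dir NE: first cell '.' (not opp) -> no flip
Dir W: first cell '.' (not opp) -> no flip
Dir E: opp run (1,3), next='.' -> no flip
Dir SW: first cell '.' (not opp) -> no flip
Dir S: opp run (2,2) capped by B -> flip
Dir SE: opp run (2,3) capped by B -> flip
All flips: (2,2) (2,3)

Answer: ........
..BW....
..BB....
..BWB...
..BWB...
..BWB...
........
........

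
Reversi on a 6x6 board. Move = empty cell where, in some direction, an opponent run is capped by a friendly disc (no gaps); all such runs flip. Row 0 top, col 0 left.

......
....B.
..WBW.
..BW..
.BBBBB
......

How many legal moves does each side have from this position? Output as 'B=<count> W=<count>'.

-- B to move --
(1,1): flips 2 -> legal
(1,2): flips 1 -> legal
(1,3): no bracket -> illegal
(1,5): flips 2 -> legal
(2,1): flips 1 -> legal
(2,5): flips 1 -> legal
(3,1): no bracket -> illegal
(3,4): flips 2 -> legal
(3,5): no bracket -> illegal
B mobility = 6
-- W to move --
(0,3): no bracket -> illegal
(0,4): flips 1 -> legal
(0,5): no bracket -> illegal
(1,2): no bracket -> illegal
(1,3): flips 1 -> legal
(1,5): no bracket -> illegal
(2,1): no bracket -> illegal
(2,5): no bracket -> illegal
(3,0): no bracket -> illegal
(3,1): flips 1 -> legal
(3,4): no bracket -> illegal
(3,5): no bracket -> illegal
(4,0): no bracket -> illegal
(5,0): no bracket -> illegal
(5,1): flips 1 -> legal
(5,2): flips 2 -> legal
(5,3): flips 1 -> legal
(5,4): no bracket -> illegal
(5,5): flips 1 -> legal
W mobility = 7

Answer: B=6 W=7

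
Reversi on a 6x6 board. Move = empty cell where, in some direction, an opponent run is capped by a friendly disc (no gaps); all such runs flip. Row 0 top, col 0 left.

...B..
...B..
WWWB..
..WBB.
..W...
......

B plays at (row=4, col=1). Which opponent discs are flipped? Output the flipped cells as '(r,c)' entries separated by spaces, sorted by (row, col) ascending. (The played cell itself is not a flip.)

Dir NW: first cell '.' (not opp) -> no flip
Dir N: first cell '.' (not opp) -> no flip
Dir NE: opp run (3,2) capped by B -> flip
Dir W: first cell '.' (not opp) -> no flip
Dir E: opp run (4,2), next='.' -> no flip
Dir SW: first cell '.' (not opp) -> no flip
Dir S: first cell '.' (not opp) -> no flip
Dir SE: first cell '.' (not opp) -> no flip

Answer: (3,2)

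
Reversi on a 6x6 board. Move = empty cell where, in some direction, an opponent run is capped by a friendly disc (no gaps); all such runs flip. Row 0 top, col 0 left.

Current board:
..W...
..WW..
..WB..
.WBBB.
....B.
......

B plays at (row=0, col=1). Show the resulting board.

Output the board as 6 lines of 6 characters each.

Place B at (0,1); scan 8 dirs for brackets.
Dir NW: edge -> no flip
Dir N: edge -> no flip
Dir NE: edge -> no flip
Dir W: first cell '.' (not opp) -> no flip
Dir E: opp run (0,2), next='.' -> no flip
Dir SW: first cell '.' (not opp) -> no flip
Dir S: first cell '.' (not opp) -> no flip
Dir SE: opp run (1,2) capped by B -> flip
All flips: (1,2)

Answer: .BW...
..BW..
..WB..
.WBBB.
....B.
......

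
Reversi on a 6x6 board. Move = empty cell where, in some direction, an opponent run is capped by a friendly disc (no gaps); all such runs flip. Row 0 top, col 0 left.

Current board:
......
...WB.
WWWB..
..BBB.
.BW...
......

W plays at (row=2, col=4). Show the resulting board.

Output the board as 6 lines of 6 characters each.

Answer: ......
...WB.
WWWWW.
..BWB.
.BW...
......

Derivation:
Place W at (2,4); scan 8 dirs for brackets.
Dir NW: first cell 'W' (not opp) -> no flip
Dir N: opp run (1,4), next='.' -> no flip
Dir NE: first cell '.' (not opp) -> no flip
Dir W: opp run (2,3) capped by W -> flip
Dir E: first cell '.' (not opp) -> no flip
Dir SW: opp run (3,3) capped by W -> flip
Dir S: opp run (3,4), next='.' -> no flip
Dir SE: first cell '.' (not opp) -> no flip
All flips: (2,3) (3,3)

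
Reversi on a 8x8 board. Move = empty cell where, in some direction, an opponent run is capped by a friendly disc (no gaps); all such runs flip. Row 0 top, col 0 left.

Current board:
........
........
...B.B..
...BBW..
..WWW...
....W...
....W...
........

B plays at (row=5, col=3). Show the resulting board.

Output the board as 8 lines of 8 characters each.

Place B at (5,3); scan 8 dirs for brackets.
Dir NW: opp run (4,2), next='.' -> no flip
Dir N: opp run (4,3) capped by B -> flip
Dir NE: opp run (4,4) (3,5), next='.' -> no flip
Dir W: first cell '.' (not opp) -> no flip
Dir E: opp run (5,4), next='.' -> no flip
Dir SW: first cell '.' (not opp) -> no flip
Dir S: first cell '.' (not opp) -> no flip
Dir SE: opp run (6,4), next='.' -> no flip
All flips: (4,3)

Answer: ........
........
...B.B..
...BBW..
..WBW...
...BW...
....W...
........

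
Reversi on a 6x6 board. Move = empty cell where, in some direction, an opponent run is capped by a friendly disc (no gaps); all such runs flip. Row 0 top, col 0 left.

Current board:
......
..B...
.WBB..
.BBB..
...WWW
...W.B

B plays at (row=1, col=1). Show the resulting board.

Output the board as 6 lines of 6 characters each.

Answer: ......
.BB...
.BBB..
.BBB..
...WWW
...W.B

Derivation:
Place B at (1,1); scan 8 dirs for brackets.
Dir NW: first cell '.' (not opp) -> no flip
Dir N: first cell '.' (not opp) -> no flip
Dir NE: first cell '.' (not opp) -> no flip
Dir W: first cell '.' (not opp) -> no flip
Dir E: first cell 'B' (not opp) -> no flip
Dir SW: first cell '.' (not opp) -> no flip
Dir S: opp run (2,1) capped by B -> flip
Dir SE: first cell 'B' (not opp) -> no flip
All flips: (2,1)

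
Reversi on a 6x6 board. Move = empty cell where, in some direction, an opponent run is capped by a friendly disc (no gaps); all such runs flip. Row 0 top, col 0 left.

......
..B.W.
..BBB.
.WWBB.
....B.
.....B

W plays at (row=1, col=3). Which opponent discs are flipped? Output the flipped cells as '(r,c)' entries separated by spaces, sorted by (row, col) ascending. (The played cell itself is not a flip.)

Dir NW: first cell '.' (not opp) -> no flip
Dir N: first cell '.' (not opp) -> no flip
Dir NE: first cell '.' (not opp) -> no flip
Dir W: opp run (1,2), next='.' -> no flip
Dir E: first cell 'W' (not opp) -> no flip
Dir SW: opp run (2,2) capped by W -> flip
Dir S: opp run (2,3) (3,3), next='.' -> no flip
Dir SE: opp run (2,4), next='.' -> no flip

Answer: (2,2)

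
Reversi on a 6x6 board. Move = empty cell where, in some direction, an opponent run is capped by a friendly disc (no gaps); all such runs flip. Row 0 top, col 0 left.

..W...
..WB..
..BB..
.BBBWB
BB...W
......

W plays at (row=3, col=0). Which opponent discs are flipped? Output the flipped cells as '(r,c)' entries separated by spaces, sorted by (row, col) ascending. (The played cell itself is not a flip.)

Answer: (3,1) (3,2) (3,3)

Derivation:
Dir NW: edge -> no flip
Dir N: first cell '.' (not opp) -> no flip
Dir NE: first cell '.' (not opp) -> no flip
Dir W: edge -> no flip
Dir E: opp run (3,1) (3,2) (3,3) capped by W -> flip
Dir SW: edge -> no flip
Dir S: opp run (4,0), next='.' -> no flip
Dir SE: opp run (4,1), next='.' -> no flip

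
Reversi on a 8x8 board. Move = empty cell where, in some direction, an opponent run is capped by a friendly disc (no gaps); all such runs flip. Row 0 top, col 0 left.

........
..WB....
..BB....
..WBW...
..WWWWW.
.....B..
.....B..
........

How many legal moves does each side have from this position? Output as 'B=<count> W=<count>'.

-- B to move --
(0,1): flips 1 -> legal
(0,2): flips 1 -> legal
(0,3): no bracket -> illegal
(1,1): flips 1 -> legal
(2,1): no bracket -> illegal
(2,4): no bracket -> illegal
(2,5): no bracket -> illegal
(3,1): flips 1 -> legal
(3,5): flips 2 -> legal
(3,6): no bracket -> illegal
(3,7): flips 1 -> legal
(4,1): flips 1 -> legal
(4,7): no bracket -> illegal
(5,1): flips 1 -> legal
(5,2): flips 2 -> legal
(5,3): flips 1 -> legal
(5,4): no bracket -> illegal
(5,6): flips 2 -> legal
(5,7): no bracket -> illegal
B mobility = 11
-- W to move --
(0,2): no bracket -> illegal
(0,3): flips 3 -> legal
(0,4): no bracket -> illegal
(1,1): flips 2 -> legal
(1,4): flips 2 -> legal
(2,1): no bracket -> illegal
(2,4): flips 1 -> legal
(3,1): no bracket -> illegal
(5,4): no bracket -> illegal
(5,6): no bracket -> illegal
(6,4): flips 1 -> legal
(6,6): flips 1 -> legal
(7,4): no bracket -> illegal
(7,5): flips 2 -> legal
(7,6): no bracket -> illegal
W mobility = 7

Answer: B=11 W=7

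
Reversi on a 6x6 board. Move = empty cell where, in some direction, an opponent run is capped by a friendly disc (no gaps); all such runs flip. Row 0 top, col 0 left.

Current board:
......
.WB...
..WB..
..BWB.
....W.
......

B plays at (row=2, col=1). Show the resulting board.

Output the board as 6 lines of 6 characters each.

Place B at (2,1); scan 8 dirs for brackets.
Dir NW: first cell '.' (not opp) -> no flip
Dir N: opp run (1,1), next='.' -> no flip
Dir NE: first cell 'B' (not opp) -> no flip
Dir W: first cell '.' (not opp) -> no flip
Dir E: opp run (2,2) capped by B -> flip
Dir SW: first cell '.' (not opp) -> no flip
Dir S: first cell '.' (not opp) -> no flip
Dir SE: first cell 'B' (not opp) -> no flip
All flips: (2,2)

Answer: ......
.WB...
.BBB..
..BWB.
....W.
......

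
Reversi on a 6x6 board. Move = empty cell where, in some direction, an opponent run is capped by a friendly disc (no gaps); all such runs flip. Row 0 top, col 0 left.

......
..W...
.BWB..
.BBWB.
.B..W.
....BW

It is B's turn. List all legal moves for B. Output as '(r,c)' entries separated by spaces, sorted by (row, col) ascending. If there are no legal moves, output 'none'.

Answer: (0,1) (0,2) (0,3) (1,3) (4,3)

Derivation:
(0,1): flips 1 -> legal
(0,2): flips 2 -> legal
(0,3): flips 1 -> legal
(1,1): no bracket -> illegal
(1,3): flips 1 -> legal
(2,4): no bracket -> illegal
(3,5): no bracket -> illegal
(4,2): no bracket -> illegal
(4,3): flips 1 -> legal
(4,5): no bracket -> illegal
(5,3): no bracket -> illegal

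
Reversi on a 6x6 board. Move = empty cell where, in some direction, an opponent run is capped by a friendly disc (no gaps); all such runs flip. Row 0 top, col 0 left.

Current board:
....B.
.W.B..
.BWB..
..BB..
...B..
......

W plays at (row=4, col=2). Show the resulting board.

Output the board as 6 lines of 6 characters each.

Answer: ....B.
.W.B..
.BWB..
..WB..
..WB..
......

Derivation:
Place W at (4,2); scan 8 dirs for brackets.
Dir NW: first cell '.' (not opp) -> no flip
Dir N: opp run (3,2) capped by W -> flip
Dir NE: opp run (3,3), next='.' -> no flip
Dir W: first cell '.' (not opp) -> no flip
Dir E: opp run (4,3), next='.' -> no flip
Dir SW: first cell '.' (not opp) -> no flip
Dir S: first cell '.' (not opp) -> no flip
Dir SE: first cell '.' (not opp) -> no flip
All flips: (3,2)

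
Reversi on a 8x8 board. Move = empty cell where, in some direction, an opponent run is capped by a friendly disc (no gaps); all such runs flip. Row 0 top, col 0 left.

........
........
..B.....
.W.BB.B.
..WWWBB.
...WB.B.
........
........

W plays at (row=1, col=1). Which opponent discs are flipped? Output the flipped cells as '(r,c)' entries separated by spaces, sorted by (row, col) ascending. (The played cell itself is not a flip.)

Answer: (2,2) (3,3)

Derivation:
Dir NW: first cell '.' (not opp) -> no flip
Dir N: first cell '.' (not opp) -> no flip
Dir NE: first cell '.' (not opp) -> no flip
Dir W: first cell '.' (not opp) -> no flip
Dir E: first cell '.' (not opp) -> no flip
Dir SW: first cell '.' (not opp) -> no flip
Dir S: first cell '.' (not opp) -> no flip
Dir SE: opp run (2,2) (3,3) capped by W -> flip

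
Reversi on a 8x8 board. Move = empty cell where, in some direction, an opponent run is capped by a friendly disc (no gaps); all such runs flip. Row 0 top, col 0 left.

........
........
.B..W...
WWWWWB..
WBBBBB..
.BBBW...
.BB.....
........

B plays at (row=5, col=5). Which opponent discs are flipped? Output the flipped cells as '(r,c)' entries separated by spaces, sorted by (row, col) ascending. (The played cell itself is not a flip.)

Dir NW: first cell 'B' (not opp) -> no flip
Dir N: first cell 'B' (not opp) -> no flip
Dir NE: first cell '.' (not opp) -> no flip
Dir W: opp run (5,4) capped by B -> flip
Dir E: first cell '.' (not opp) -> no flip
Dir SW: first cell '.' (not opp) -> no flip
Dir S: first cell '.' (not opp) -> no flip
Dir SE: first cell '.' (not opp) -> no flip

Answer: (5,4)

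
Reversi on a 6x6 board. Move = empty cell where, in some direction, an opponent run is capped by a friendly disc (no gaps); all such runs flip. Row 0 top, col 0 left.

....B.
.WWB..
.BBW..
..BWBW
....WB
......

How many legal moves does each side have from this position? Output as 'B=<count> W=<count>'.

Answer: B=11 W=9

Derivation:
-- B to move --
(0,0): flips 1 -> legal
(0,1): flips 3 -> legal
(0,2): flips 1 -> legal
(0,3): flips 1 -> legal
(1,0): flips 2 -> legal
(1,4): flips 1 -> legal
(2,0): no bracket -> illegal
(2,4): flips 1 -> legal
(2,5): flips 1 -> legal
(4,2): no bracket -> illegal
(4,3): flips 3 -> legal
(5,3): no bracket -> illegal
(5,4): flips 1 -> legal
(5,5): flips 2 -> legal
B mobility = 11
-- W to move --
(0,2): no bracket -> illegal
(0,3): flips 1 -> legal
(0,5): no bracket -> illegal
(1,0): no bracket -> illegal
(1,4): flips 1 -> legal
(1,5): no bracket -> illegal
(2,0): flips 2 -> legal
(2,4): flips 1 -> legal
(2,5): no bracket -> illegal
(3,0): flips 1 -> legal
(3,1): flips 2 -> legal
(4,1): flips 1 -> legal
(4,2): flips 2 -> legal
(4,3): no bracket -> illegal
(5,4): no bracket -> illegal
(5,5): flips 1 -> legal
W mobility = 9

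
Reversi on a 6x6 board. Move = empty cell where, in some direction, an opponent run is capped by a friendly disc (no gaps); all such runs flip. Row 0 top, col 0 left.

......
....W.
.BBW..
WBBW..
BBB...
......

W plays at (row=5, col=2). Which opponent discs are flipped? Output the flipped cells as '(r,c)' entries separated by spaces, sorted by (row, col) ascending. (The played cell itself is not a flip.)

Dir NW: opp run (4,1) capped by W -> flip
Dir N: opp run (4,2) (3,2) (2,2), next='.' -> no flip
Dir NE: first cell '.' (not opp) -> no flip
Dir W: first cell '.' (not opp) -> no flip
Dir E: first cell '.' (not opp) -> no flip
Dir SW: edge -> no flip
Dir S: edge -> no flip
Dir SE: edge -> no flip

Answer: (4,1)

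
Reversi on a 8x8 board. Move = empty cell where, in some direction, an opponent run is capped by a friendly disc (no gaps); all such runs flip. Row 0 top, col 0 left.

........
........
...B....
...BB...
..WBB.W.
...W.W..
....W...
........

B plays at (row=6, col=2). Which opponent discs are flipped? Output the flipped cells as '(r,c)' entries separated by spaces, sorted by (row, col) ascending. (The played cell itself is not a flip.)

Answer: (5,3)

Derivation:
Dir NW: first cell '.' (not opp) -> no flip
Dir N: first cell '.' (not opp) -> no flip
Dir NE: opp run (5,3) capped by B -> flip
Dir W: first cell '.' (not opp) -> no flip
Dir E: first cell '.' (not opp) -> no flip
Dir SW: first cell '.' (not opp) -> no flip
Dir S: first cell '.' (not opp) -> no flip
Dir SE: first cell '.' (not opp) -> no flip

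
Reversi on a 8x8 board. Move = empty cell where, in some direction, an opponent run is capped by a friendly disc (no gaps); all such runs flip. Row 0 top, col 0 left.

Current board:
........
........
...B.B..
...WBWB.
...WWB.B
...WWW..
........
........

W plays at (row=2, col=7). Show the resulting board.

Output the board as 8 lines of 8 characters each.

Place W at (2,7); scan 8 dirs for brackets.
Dir NW: first cell '.' (not opp) -> no flip
Dir N: first cell '.' (not opp) -> no flip
Dir NE: edge -> no flip
Dir W: first cell '.' (not opp) -> no flip
Dir E: edge -> no flip
Dir SW: opp run (3,6) (4,5) capped by W -> flip
Dir S: first cell '.' (not opp) -> no flip
Dir SE: edge -> no flip
All flips: (3,6) (4,5)

Answer: ........
........
...B.B.W
...WBWW.
...WWW.B
...WWW..
........
........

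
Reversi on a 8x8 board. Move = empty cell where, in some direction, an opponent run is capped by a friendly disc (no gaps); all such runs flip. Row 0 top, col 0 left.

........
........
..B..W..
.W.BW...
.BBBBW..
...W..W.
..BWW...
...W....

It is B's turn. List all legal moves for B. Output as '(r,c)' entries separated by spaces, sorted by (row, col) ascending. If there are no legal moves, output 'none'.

Answer: (1,6) (2,0) (2,1) (2,4) (3,5) (4,0) (4,6) (6,5) (7,5)

Derivation:
(1,4): no bracket -> illegal
(1,5): no bracket -> illegal
(1,6): flips 2 -> legal
(2,0): flips 1 -> legal
(2,1): flips 1 -> legal
(2,3): no bracket -> illegal
(2,4): flips 1 -> legal
(2,6): no bracket -> illegal
(3,0): no bracket -> illegal
(3,2): no bracket -> illegal
(3,5): flips 1 -> legal
(3,6): no bracket -> illegal
(4,0): flips 1 -> legal
(4,6): flips 1 -> legal
(4,7): no bracket -> illegal
(5,2): no bracket -> illegal
(5,4): no bracket -> illegal
(5,5): no bracket -> illegal
(5,7): no bracket -> illegal
(6,5): flips 2 -> legal
(6,6): no bracket -> illegal
(6,7): no bracket -> illegal
(7,2): no bracket -> illegal
(7,4): no bracket -> illegal
(7,5): flips 2 -> legal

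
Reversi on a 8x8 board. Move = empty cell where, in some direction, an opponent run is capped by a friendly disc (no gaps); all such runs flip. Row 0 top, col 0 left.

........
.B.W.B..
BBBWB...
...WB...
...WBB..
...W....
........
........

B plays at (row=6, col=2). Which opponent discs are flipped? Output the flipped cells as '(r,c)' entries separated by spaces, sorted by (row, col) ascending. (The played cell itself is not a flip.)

Answer: (5,3)

Derivation:
Dir NW: first cell '.' (not opp) -> no flip
Dir N: first cell '.' (not opp) -> no flip
Dir NE: opp run (5,3) capped by B -> flip
Dir W: first cell '.' (not opp) -> no flip
Dir E: first cell '.' (not opp) -> no flip
Dir SW: first cell '.' (not opp) -> no flip
Dir S: first cell '.' (not opp) -> no flip
Dir SE: first cell '.' (not opp) -> no flip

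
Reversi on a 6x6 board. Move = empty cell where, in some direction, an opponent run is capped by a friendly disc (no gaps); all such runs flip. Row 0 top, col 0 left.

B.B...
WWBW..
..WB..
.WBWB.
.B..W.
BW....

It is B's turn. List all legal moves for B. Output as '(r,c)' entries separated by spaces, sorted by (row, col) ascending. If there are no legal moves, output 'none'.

(0,1): no bracket -> illegal
(0,3): flips 1 -> legal
(0,4): no bracket -> illegal
(1,4): flips 1 -> legal
(2,0): flips 2 -> legal
(2,1): flips 2 -> legal
(2,4): flips 1 -> legal
(3,0): flips 1 -> legal
(3,5): no bracket -> illegal
(4,0): no bracket -> illegal
(4,2): no bracket -> illegal
(4,3): flips 1 -> legal
(4,5): no bracket -> illegal
(5,2): flips 1 -> legal
(5,3): no bracket -> illegal
(5,4): flips 1 -> legal
(5,5): flips 4 -> legal

Answer: (0,3) (1,4) (2,0) (2,1) (2,4) (3,0) (4,3) (5,2) (5,4) (5,5)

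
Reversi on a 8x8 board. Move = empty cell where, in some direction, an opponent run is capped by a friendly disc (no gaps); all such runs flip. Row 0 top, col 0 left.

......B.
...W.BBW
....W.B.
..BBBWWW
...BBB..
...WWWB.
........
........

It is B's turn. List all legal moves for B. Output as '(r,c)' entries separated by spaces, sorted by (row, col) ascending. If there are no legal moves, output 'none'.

(0,2): no bracket -> illegal
(0,3): no bracket -> illegal
(0,4): no bracket -> illegal
(0,7): no bracket -> illegal
(1,2): no bracket -> illegal
(1,4): flips 1 -> legal
(2,2): no bracket -> illegal
(2,3): no bracket -> illegal
(2,5): flips 1 -> legal
(2,7): flips 1 -> legal
(4,2): no bracket -> illegal
(4,6): flips 1 -> legal
(4,7): no bracket -> illegal
(5,2): flips 3 -> legal
(6,2): flips 1 -> legal
(6,3): flips 2 -> legal
(6,4): flips 1 -> legal
(6,5): flips 2 -> legal
(6,6): flips 1 -> legal

Answer: (1,4) (2,5) (2,7) (4,6) (5,2) (6,2) (6,3) (6,4) (6,5) (6,6)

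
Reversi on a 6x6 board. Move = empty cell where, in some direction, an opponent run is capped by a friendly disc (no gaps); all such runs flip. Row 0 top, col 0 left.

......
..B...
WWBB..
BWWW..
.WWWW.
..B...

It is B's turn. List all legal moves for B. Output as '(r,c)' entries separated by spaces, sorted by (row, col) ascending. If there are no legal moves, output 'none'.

Answer: (1,0) (3,4) (4,0) (5,0) (5,3) (5,5)

Derivation:
(1,0): flips 1 -> legal
(1,1): no bracket -> illegal
(2,4): no bracket -> illegal
(3,4): flips 4 -> legal
(3,5): no bracket -> illegal
(4,0): flips 1 -> legal
(4,5): no bracket -> illegal
(5,0): flips 2 -> legal
(5,1): no bracket -> illegal
(5,3): flips 2 -> legal
(5,4): no bracket -> illegal
(5,5): flips 2 -> legal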